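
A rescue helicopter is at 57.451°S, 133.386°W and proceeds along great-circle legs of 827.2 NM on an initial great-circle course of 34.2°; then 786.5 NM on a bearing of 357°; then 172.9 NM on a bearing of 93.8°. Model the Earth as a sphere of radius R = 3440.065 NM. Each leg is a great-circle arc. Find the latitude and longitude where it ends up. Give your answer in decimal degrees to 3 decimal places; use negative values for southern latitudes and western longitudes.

Apply the spherical direct solution leg by leg, carrying full precision between legs.
Leg 1: from (-57.451°, -133.386°), δ = 827.2/3440.065 = 0.240461 rad, θ = 34.2° → φ = -45.455°, λ = -122.385°.
Leg 2: from (-45.455°, -122.385°), δ = 786.5/3440.065 = 0.228629 rad, θ = 357° → φ = -32.371°, λ = -123.189°.
Leg 3: from (-32.371°, -123.189°), δ = 172.9/3440.065 = 0.050261 rad, θ = 93.8° → φ = -32.516°, λ = -119.781°.

latitude -32.516°, longitude -119.781°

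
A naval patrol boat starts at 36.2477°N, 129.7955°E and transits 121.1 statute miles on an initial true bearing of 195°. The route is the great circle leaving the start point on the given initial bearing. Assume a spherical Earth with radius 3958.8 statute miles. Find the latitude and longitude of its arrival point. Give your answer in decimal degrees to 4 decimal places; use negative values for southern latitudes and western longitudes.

δ = 121.1/3958.8 = 0.030590 rad (1.7527°).
Start latitude φ₁ = 0.632642 rad; initial bearing θ = 3.403392 rad.
sin φ₂ = sin φ₁ cos δ + cos φ₁ sin δ cos θ = (0.591277)(0.999532) + (0.806468)(0.030585)(-0.965926) = 0.567175
φ₂ = asin(0.567175) = 0.603072 rad = 34.5535°.
Then Δλ = atan2(-0.006384, 0.664174) = -0.009612 rad, from sin θ sin δ cos φ₁ over cos δ − sin φ₁ sin φ₂.
Hence λ₂ = 129.7955° + -0.5507° = 129.2448°.

latitude 34.5535°, longitude 129.2448°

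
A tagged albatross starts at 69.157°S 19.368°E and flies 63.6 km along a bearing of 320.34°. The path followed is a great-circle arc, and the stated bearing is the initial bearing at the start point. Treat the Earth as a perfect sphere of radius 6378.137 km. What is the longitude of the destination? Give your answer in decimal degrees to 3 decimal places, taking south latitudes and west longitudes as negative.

δ = 63.6/6378.137 = 0.009972 rad (0.5713°).
Converting: φ₁ = -1.207017 rad, θ = 5.590988 rad.
Destination latitude: φ₂ = arcsin( sin φ₁ cos δ + cos φ₁ sin δ cos θ ) = arcsin(-0.931781) = -68.714°.
For the longitude increment, Δλ = atan2( sin θ sin δ cos φ₁, cos δ − sin φ₁ sin φ₂ ) = atan2(-0.002264, 0.129146) = -1.004°.
λ₂ = 19.368° + -1.004° = 18.364°.

longitude 18.364°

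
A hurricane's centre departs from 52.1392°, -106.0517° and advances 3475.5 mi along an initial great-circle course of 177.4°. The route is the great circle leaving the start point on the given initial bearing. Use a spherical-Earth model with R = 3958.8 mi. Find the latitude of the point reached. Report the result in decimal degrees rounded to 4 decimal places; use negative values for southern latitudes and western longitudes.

Central angle δ = d/R = 0.877918 rad.
Start latitude φ₁ = 0.910001 rad; initial bearing θ = 3.096214 rad.
Applying the spherical law of cosines for sides, sin φ₂ = sin φ₁ cos δ + cos φ₁ sin δ cos θ = 0.032564, so φ₂ = 1.8661°.
For the longitude increment, Δλ = atan2( sin θ sin δ cos φ₁, cos δ − sin φ₁ sin φ₂ ) = atan2(0.021421, 0.613046) = 2.0012°.
λ₂ = λ₁ + Δλ = -104.0505°.

latitude 1.8661°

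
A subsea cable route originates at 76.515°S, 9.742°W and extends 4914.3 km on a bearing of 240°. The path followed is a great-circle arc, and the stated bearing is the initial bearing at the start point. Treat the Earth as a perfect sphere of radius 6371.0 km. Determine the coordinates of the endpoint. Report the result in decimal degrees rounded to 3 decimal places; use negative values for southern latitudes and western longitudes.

latitude -51.122°, longitude -115.623°

Central angle δ = d/R = 0.771355 rad.
Converting: φ₁ = -1.335439 rad, θ = 4.188790 rad.
sin φ₂ = sin φ₁ cos δ + cos φ₁ sin δ cos θ = (-0.972431)(0.716967) + (0.233191)(0.697107)(-0.500000) = -0.778480
φ₂ = asin(-0.778480) = -0.892241 rad = -51.122°.
For the longitude increment, Δλ = atan2( sin θ sin δ cos φ₁, cos δ − sin φ₁ sin φ₂ ) = atan2(-0.140780, -0.040051) = -105.881°.
λ₂ = λ₁ + Δλ = -115.623°.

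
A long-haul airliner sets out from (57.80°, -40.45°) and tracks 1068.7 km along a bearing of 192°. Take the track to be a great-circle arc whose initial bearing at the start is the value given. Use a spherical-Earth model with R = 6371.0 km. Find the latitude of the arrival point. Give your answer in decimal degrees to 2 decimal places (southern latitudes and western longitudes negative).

δ = 1068.7/6371 = 0.167744 rad (9.6111°).
Start latitude φ₁ = 1.008800 rad; initial bearing θ = 3.351032 rad.
Destination latitude: φ₂ = arcsin( sin φ₁ cos δ + cos φ₁ sin δ cos θ ) = arcsin(0.747292) = 48.36°.
For the longitude increment, Δλ = atan2( sin θ sin δ cos φ₁, cos δ − sin φ₁ sin φ₂ ) = atan2(-0.018498, 0.353611) = -2.99°.
λ₂ = λ₁ + Δλ = -43.44°.

latitude 48.36°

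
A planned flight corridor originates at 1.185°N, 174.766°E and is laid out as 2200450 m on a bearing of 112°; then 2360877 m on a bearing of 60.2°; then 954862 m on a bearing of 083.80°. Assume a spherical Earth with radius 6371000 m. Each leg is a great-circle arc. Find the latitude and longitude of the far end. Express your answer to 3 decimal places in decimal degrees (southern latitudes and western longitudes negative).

latitude 5.398°, longitude -139.879°

Apply the spherical direct solution leg by leg, carrying full precision between legs.
Leg 1: from (1.185°, 174.766°), δ = 2200450/6371000 = 0.345385 rad, θ = 112° → φ = -6.162°, λ = -166.829°.
Leg 2: from (-6.162°, -166.829°), δ = 2360877/6371000 = 0.370566 rad, θ = 60.2° → φ = 4.524°, λ = -148.454°.
Leg 3: from (4.524°, -148.454°), δ = 954862/6371000 = 0.149876 rad, θ = 83.8° → φ = 5.398°, λ = -139.879°.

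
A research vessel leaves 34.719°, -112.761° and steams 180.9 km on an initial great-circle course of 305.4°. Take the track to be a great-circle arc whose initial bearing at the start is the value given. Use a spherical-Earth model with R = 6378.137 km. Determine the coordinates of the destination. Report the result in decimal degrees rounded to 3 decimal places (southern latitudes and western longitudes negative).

The arc subtends δ = 180.9/6378.137 = 0.028363 rad at the centre.
Converting: φ₁ = 0.605961 rad, θ = 5.330236 rad.
Applying the spherical law of cosines for sides, sin φ₂ = sin φ₁ cos δ + cos φ₁ sin δ cos θ = 0.582826, so φ₂ = 35.650°.
Δλ = atan2( sin θ sin δ cos φ₁ , cos δ − sin φ₁ sin φ₂ ) = atan2(-0.019000, 0.667648) = -0.028451 rad = -1.630°.
λ₂ = λ₁ + Δλ = -114.391°.

latitude 35.650°, longitude -114.391°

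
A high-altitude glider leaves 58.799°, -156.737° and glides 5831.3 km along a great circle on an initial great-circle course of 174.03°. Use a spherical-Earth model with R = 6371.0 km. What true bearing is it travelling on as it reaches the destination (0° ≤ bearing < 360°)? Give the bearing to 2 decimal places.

Angular distance δ = d/R = 5831.3 / 6371 = 0.915288 rad.
Start latitude φ₁ = 1.026236 rad; initial bearing θ = 3.037396 rad.
Destination latitude: φ₂ = arcsin( sin φ₁ cos δ + cos φ₁ sin δ cos θ ) = arcsin(0.112948) = 6.485°.
For the longitude increment, Δλ = atan2( sin θ sin δ cos φ₁, cos δ − sin φ₁ sin φ₂ ) = atan2(0.042713, 0.512952) = 4.760°.
λ₂ = -156.737° + 4.760° = -151.977°.
The forward bearing on arrival equals the back-azimuth from the destination plus 180°.
Back-azimuth from P₂ (6.49°, -151.98°) to P₁ (58.80°, -156.74°), with Δλ' = λ₁ − λ₂ = -4.76°: atan2( sin Δλ' cos φ₁ , cos φ₂ sin φ₁ − sin φ₂ cos φ₁ cos Δλ' ) = 356.89°.
Final bearing = (356.89° + 180°) mod 360° = 176.89°.

final bearing 176.89°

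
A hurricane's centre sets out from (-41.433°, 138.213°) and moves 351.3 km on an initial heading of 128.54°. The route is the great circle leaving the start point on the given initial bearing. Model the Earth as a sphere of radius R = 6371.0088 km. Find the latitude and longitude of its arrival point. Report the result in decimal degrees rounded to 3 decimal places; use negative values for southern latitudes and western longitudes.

latitude -43.352°, longitude 141.612°

The arc subtends δ = 351.3/6371.0088 = 0.055140 rad at the centre.
Converting: φ₁ = -0.723142 rad, θ = 2.243446 rad.
Applying the spherical law of cosines for sides, sin φ₂ = sin φ₁ cos δ + cos φ₁ sin δ cos θ = -0.686483, so φ₂ = -43.352°.
For the longitude increment, Δλ = atan2( sin θ sin δ cos φ₁, cos δ − sin φ₁ sin φ₂ ) = atan2(0.032319, 0.544205) = 3.399°.
λ₂ = 138.213° + 3.399° = 141.612°.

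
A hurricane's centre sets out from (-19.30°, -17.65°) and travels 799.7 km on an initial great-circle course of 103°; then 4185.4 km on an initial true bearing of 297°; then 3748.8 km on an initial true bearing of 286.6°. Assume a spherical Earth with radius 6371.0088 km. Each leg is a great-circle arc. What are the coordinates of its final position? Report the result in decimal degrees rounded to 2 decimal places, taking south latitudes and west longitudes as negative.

latitude 8.09°, longitude -75.63°

Apply the spherical direct solution leg by leg, carrying full precision between legs.
Leg 1: from (-19.30°, -17.65°), δ = 799.7/6371.0088 = 0.125522 rad, θ = 103° → φ = -20.76°, λ = -10.15°.
Leg 2: from (-20.76°, -10.15°), δ = 4185.4/6371.0088 = 0.656945 rad, θ = 297° → φ = -1.23°, λ = -43.13°.
Leg 3: from (-1.23°, -43.13°), δ = 3748.8/6371.0088 = 0.588415 rad, θ = 286.6° → φ = 8.09°, λ = -75.63°.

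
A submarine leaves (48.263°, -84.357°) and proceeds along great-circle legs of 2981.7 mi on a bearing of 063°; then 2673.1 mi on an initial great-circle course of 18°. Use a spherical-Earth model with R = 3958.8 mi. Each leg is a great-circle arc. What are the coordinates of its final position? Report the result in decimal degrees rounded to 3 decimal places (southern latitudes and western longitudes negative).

Apply the spherical direct solution leg by leg, carrying full precision between legs.
Leg 1: from (48.263°, -84.357°), δ = 2981.7/3958.8 = 0.753183 rad, θ = 63° → φ = 48.684°, λ = -16.978°.
Leg 2: from (48.684°, -16.978°), δ = 2673.1/3958.8 = 0.675230 rad, θ = 18° → φ = 78.167°, λ = 53.410°.

latitude 78.167°, longitude 53.410°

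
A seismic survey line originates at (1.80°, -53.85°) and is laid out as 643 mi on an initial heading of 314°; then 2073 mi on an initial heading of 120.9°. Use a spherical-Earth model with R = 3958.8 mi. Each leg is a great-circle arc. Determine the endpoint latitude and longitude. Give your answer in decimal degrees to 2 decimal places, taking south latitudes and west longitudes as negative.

Apply the spherical direct solution leg by leg, carrying full precision between legs.
Leg 1: from (1.80°, -53.85°), δ = 643/3958.8 = 0.162423 rad, θ = 314° → φ = 8.24°, λ = -60.60°.
Leg 2: from (8.24°, -60.60°), δ = 2073/3958.8 = 0.523644 rad, θ = 120.9° → φ = -7.47°, λ = -34.96°.

latitude -7.47°, longitude -34.96°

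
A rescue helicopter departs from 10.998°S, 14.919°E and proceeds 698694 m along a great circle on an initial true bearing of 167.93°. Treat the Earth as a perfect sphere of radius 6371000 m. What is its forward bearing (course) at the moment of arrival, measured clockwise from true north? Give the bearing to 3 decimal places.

final bearing 167.596°

Angular distance δ = d/R = 698694 / 6371000 = 0.109668 rad.
Converting: φ₁ = -0.191951 rad, θ = 2.930931 rad.
Destination latitude: φ₂ = arcsin( sin φ₁ cos δ + cos φ₁ sin δ cos θ ) = arcsin(-0.294692) = -17.139°.
Δλ = atan2( sin θ sin δ cos φ₁ , cos δ − sin φ₁ sin φ₂ ) = atan2(0.022466, 0.937773) = 0.023952 rad = 1.372°.
λ₂ = λ₁ + Δλ = 16.291°.
The forward bearing on arrival equals the back-azimuth from the destination plus 180°.
Back-azimuth from P₂ (-17.139°, 16.291°) to P₁ (-10.998°, 14.919°), with Δλ' = λ₁ − λ₂ = -1.372°: atan2( sin Δλ' cos φ₁ , cos φ₂ sin φ₁ − sin φ₂ cos φ₁ cos Δλ' ) = 347.596°.
Final bearing = (347.596° + 180°) mod 360° = 167.596°.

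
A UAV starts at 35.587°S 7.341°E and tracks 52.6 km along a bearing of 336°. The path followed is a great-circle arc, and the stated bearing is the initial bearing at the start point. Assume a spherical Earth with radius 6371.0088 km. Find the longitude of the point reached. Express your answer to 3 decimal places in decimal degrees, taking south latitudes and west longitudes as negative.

longitude 7.106°

δ = 52.6/6371.0088 = 0.008256 rad (0.4730°).
Converting: φ₁ = -0.621110 rad, θ = 5.864306 rad.
Applying the spherical law of cosines for sides, sin φ₂ = sin φ₁ cos δ + cos φ₁ sin δ cos θ = -0.575785, so φ₂ = -35.155°.
Then Δλ = atan2(-0.002731, 0.664894) = -0.004107 rad, from sin θ sin δ cos φ₁ over cos δ − sin φ₁ sin φ₂.
λ₂ = λ₁ + Δλ = 7.106°.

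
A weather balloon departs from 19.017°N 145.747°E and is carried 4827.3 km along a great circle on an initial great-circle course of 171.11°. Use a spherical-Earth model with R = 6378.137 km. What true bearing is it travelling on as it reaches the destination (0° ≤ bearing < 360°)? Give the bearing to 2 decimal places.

Central angle δ = d/R = 0.756851 rad.
Start latitude φ₁ = 0.331909 rad; initial bearing θ = 2.986433 rad.
sin φ₂ = sin φ₁ cos δ + cos φ₁ sin δ cos θ = (0.325849)(0.727002) + (0.945422)(0.686636)(-0.987987) = -0.404469
φ₂ = asin(-0.404469) = -0.416399 rad = -23.858°.
Then Δλ = atan2(0.100320, 0.858798) = 0.116287 rad, from sin θ sin δ cos φ₁ over cos δ − sin φ₁ sin φ₂.
λ₂ = 145.747° + 6.663° = 152.410°.
The forward bearing on arrival equals the back-azimuth from the destination plus 180°.
Back-azimuth from P₂ (-23.86°, 152.41°) to P₁ (19.02°, 145.75°), with Δλ' = λ₁ − λ₂ = -6.66°: atan2( sin Δλ' cos φ₁ , cos φ₂ sin φ₁ − sin φ₂ cos φ₁ cos Δλ' ) = 350.81°.
Final bearing = (350.81° + 180°) mod 360° = 170.81°.

final bearing 170.81°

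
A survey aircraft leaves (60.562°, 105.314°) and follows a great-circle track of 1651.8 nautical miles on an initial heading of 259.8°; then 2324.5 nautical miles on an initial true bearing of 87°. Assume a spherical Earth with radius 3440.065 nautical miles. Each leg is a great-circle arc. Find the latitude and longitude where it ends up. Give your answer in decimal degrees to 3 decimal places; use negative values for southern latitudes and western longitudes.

Apply the spherical direct solution leg by leg, carrying full precision between legs.
Leg 1: from (60.562°, 105.314°), δ = 1651.8/3440.065 = 0.480165 rad, θ = 259.8° → φ = 47.071°, λ = 63.440°.
Leg 2: from (47.071°, 63.440°), δ = 2324.5/3440.065 = 0.675714 rad, θ = 87° → φ = 36.413°, λ = 114.347°.

latitude 36.413°, longitude 114.347°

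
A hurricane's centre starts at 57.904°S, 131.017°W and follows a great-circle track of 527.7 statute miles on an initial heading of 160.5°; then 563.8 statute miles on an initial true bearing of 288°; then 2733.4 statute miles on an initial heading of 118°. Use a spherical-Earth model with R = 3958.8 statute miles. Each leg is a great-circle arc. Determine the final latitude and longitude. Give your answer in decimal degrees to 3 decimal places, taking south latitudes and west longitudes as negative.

latitude -55.097°, longitude -62.048°

Apply the spherical direct solution leg by leg, carrying full precision between legs.
Leg 1: from (-57.904°, -131.017°), δ = 527.7/3958.8 = 0.133298 rad, θ = 160.5° → φ = -64.987°, λ = -124.994°.
Leg 2: from (-64.987°, -124.994°), δ = 563.8/3958.8 = 0.142417 rad, θ = 288° → φ = -61.461°, λ = -141.406°.
Leg 3: from (-61.461°, -141.406°), δ = 2733.4/3958.8 = 0.690462 rad, θ = 118° → φ = -55.097°, λ = -62.048°.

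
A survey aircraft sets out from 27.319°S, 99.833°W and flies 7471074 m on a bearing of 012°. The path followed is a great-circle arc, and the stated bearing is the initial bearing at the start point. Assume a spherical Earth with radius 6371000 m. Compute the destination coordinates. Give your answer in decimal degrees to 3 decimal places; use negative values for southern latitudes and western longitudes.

latitude 38.547°, longitude -85.648°

Central angle δ = d/R = 1.172669 rad.
Start latitude φ₁ = -0.476806 rad; initial bearing θ = 0.209440 rad.
Destination latitude: φ₂ = arcsin( sin φ₁ cos δ + cos φ₁ sin δ cos θ ) = arcsin(0.623151) = 38.547°.
For the longitude increment, Δλ = atan2( sin θ sin δ cos φ₁, cos δ − sin φ₁ sin φ₂ ) = atan2(0.170275, 0.673684) = 14.185°.
λ₂ = -99.833° + 14.185° = -85.648°.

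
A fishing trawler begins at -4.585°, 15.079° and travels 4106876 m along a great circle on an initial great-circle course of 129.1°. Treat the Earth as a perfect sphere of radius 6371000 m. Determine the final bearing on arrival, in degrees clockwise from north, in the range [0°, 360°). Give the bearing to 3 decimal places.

final bearing 120.434°

Angular distance δ = d/R = 4106876 / 6371000 = 0.644620 rad.
Converting: φ₁ = -0.080023 rad, θ = 2.253220 rad.
sin φ₂ = sin φ₁ cos δ + cos φ₁ sin δ cos θ = (-0.079938)(0.799328) + (0.996800)(0.600895)(-0.630676) = -0.441654
φ₂ = asin(-0.441654) = -0.457441 rad = -26.209°.
For the longitude increment, Δλ = atan2( sin θ sin δ cos φ₁, cos δ − sin φ₁ sin φ₂ ) = atan2(0.464830, 0.764023) = 31.316°.
λ₂ = 15.079° + 31.316° = 46.395°.
The forward bearing on arrival equals the back-azimuth from the destination plus 180°.
Back-azimuth from P₂ (-26.209°, 46.395°) to P₁ (-4.585°, 15.079°), with Δλ' = λ₁ − λ₂ = -31.316°: atan2( sin Δλ' cos φ₁ , cos φ₂ sin φ₁ − sin φ₂ cos φ₁ cos Δλ' ) = 300.434°.
Final bearing = (300.434° + 180°) mod 360° = 120.434°.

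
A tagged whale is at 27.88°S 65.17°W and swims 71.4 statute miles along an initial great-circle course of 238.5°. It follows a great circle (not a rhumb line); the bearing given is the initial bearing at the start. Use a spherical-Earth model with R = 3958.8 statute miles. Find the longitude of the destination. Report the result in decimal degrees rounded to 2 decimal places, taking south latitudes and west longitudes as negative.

The arc subtends δ = 71.4/3958.8 = 0.018036 rad at the centre.
With φ₁ = -27.88° = -0.486598 rad and θ = 238.5° = 4.162610 rad:
Applying the spherical law of cosines for sides, sin φ₂ = sin φ₁ cos δ + cos φ₁ sin δ cos θ = -0.475875, so φ₂ = -28.42°.
For the longitude increment, Δλ = atan2( sin θ sin δ cos φ₁, cos δ − sin φ₁ sin φ₂ ) = atan2(-0.013592, 0.777308) = -1.00°.
λ₂ = -65.17° + -1.00° = -66.17°.

longitude -66.17°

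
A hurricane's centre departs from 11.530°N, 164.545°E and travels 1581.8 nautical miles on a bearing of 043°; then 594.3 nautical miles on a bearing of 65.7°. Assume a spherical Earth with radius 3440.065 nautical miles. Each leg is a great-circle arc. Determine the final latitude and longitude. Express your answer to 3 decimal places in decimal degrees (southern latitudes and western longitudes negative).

Apply the spherical direct solution leg by leg, carrying full precision between legs.
Leg 1: from (11.530°, 164.545°), δ = 1581.8/3440.065 = 0.459817 rad, θ = 43° → φ = 29.811°, λ = -175.040°.
Leg 2: from (29.811°, -175.040°), δ = 594.3/3440.065 = 0.172758 rad, θ = 65.7° → φ = 33.443°, λ = -164.218°.

latitude 33.443°, longitude -164.218°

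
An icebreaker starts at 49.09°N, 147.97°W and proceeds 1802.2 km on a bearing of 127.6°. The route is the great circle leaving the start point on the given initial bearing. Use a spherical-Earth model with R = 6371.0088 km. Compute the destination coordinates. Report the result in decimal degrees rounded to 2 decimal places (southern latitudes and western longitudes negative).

latitude 37.89°, longitude -131.70°

Central angle δ = d/R = 0.282875 rad.
Converting: φ₁ = 0.856782 rad, θ = 2.227040 rad.
sin φ₂ = sin φ₁ cos δ + cos φ₁ sin δ cos θ = (0.755739)(0.960257) + (0.654873)(0.279118)(-0.610145) = 0.614177
φ₂ = asin(0.614177) = 0.661343 rad = 37.89°.
Then Δλ = atan2(0.144820, 0.496099) = 0.284025 rad, from sin θ sin δ cos φ₁ over cos δ − sin φ₁ sin φ₂.
λ₂ = -147.97° + 16.27° = -131.70°.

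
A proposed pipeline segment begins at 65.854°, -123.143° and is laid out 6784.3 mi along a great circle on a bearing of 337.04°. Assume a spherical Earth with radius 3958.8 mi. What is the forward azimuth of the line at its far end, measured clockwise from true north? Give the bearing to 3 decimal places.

final bearing 189.468°

The arc subtends δ = 6784.3/3958.8 = 1.713726 rad at the centre.
Start latitude φ₁ = 1.149369 rad; initial bearing θ = 5.882458 rad.
Destination latitude: φ₂ = arcsin( sin φ₁ cos δ + cos φ₁ sin δ cos θ ) = arcsin(0.242834) = 14.054°.
Δλ = atan2( sin θ sin δ cos φ₁ , cos δ − sin φ₁ sin φ₂ ) = atan2(-0.157944, -0.364032) = -2.732230 rad = -156.545°.
λ₂ = -123.143° + -156.545° = -279.688°, normalized to (−180°, 180°] → 80.312°.
The forward bearing on arrival equals the back-azimuth from the destination plus 180°.
Back-azimuth from P₂ (14.054°, 80.312°) to P₁ (65.854°, -123.143°), with Δλ' = λ₁ − λ₂ = -203.455°: atan2( sin Δλ' cos φ₁ , cos φ₂ sin φ₁ − sin φ₂ cos φ₁ cos Δλ' ) = 9.468°.
Final bearing = (9.468° + 180°) mod 360° = 189.468°.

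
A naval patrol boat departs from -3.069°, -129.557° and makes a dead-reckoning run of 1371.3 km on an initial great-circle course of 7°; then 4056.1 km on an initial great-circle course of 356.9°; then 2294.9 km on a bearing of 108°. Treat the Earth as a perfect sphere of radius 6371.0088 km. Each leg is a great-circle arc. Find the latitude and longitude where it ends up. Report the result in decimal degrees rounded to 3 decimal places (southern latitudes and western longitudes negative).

latitude 36.309°, longitude -106.097°

Apply the spherical direct solution leg by leg, carrying full precision between legs.
Leg 1: from (-3.069°, -129.557°), δ = 1371.3/6371.0088 = 0.215241 rad, θ = 7° → φ = 9.171°, λ = -128.046°.
Leg 2: from (9.171°, -128.046°), δ = 4056.1/6371.0088 = 0.636650 rad, θ = 356.9° → φ = 45.578°, λ = -130.679°.
Leg 3: from (45.578°, -130.679°), δ = 2294.9/6371.0088 = 0.360210 rad, θ = 108° → φ = 36.309°, λ = -106.097°.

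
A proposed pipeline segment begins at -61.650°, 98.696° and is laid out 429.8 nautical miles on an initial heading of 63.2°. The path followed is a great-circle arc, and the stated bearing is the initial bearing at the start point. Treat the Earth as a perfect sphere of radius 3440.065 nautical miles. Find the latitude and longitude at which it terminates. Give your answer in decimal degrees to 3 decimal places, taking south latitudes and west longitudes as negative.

latitude -57.835°, longitude 110.756°

Central angle δ = d/R = 0.124939 rad.
With φ₁ = -61.650° = -1.075995 rad and θ = 63.2° = 1.103048 rad:
sin φ₂ = sin φ₁ cos δ + cos φ₁ sin δ cos θ = (-0.880063)(0.992205) + (0.474856)(0.124615)(0.450878) = -0.846523
φ₂ = asin(-0.846523) = -1.009420 rad = -57.835°.
Δλ = atan2( sin θ sin δ cos φ₁ , cos δ − sin φ₁ sin φ₂ ) = atan2(0.052818, 0.247211) = 0.210490 rad = 12.060°.
Hence λ₂ = 98.696° + 12.060° = 110.756°.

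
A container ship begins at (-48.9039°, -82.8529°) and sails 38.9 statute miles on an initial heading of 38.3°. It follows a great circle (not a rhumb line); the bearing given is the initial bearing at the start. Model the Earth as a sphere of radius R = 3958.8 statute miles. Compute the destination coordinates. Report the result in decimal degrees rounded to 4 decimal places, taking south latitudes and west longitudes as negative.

δ = 38.9/3958.8 = 0.009826 rad (0.5630°).
Converting: φ₁ = -0.853534 rad, θ = 0.668461 rad.
Applying the spherical law of cosines for sides, sin φ₂ = sin φ₁ cos δ + cos φ₁ sin δ cos θ = -0.748503, so φ₂ = -48.4609°.
Then Δλ = atan2(0.004003, 0.435874) = 0.009184 rad, from sin θ sin δ cos φ₁ over cos δ − sin φ₁ sin φ₂.
λ₂ = -82.8529° + 0.5262° = -82.3267°.

latitude -48.4609°, longitude -82.3267°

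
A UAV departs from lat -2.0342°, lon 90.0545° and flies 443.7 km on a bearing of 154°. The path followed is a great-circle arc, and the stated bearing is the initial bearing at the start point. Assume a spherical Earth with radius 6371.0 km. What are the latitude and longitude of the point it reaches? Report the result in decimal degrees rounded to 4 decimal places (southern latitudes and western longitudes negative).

latitude -5.6191°, longitude 91.8110°

The arc subtends δ = 443.7/6371 = 0.069644 rad at the centre.
With φ₁ = -2.0342° = -0.035503 rad and θ = 154° = 2.687807 rad:
Destination latitude: φ₂ = arcsin( sin φ₁ cos δ + cos φ₁ sin δ cos θ ) = arcsin(-0.097915) = -5.6191°.
For the longitude increment, Δλ = atan2( sin θ sin δ cos φ₁, cos δ − sin φ₁ sin φ₂ ) = atan2(0.030486, 0.994100) = 1.7565°.
λ₂ = 90.0545° + 1.7565° = 91.8110°.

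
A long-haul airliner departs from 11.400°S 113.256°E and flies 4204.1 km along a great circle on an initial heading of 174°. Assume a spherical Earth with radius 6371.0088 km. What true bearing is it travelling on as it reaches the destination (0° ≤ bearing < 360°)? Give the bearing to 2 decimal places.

final bearing 171.03°

Angular distance δ = d/R = 4204.1 / 6371.0088 = 0.659880 rad.
With φ₁ = -11.400° = -0.198968 rad and θ = 174° = 3.036873 rad:
Applying the spherical law of cosines for sides, sin φ₂ = sin φ₁ cos δ + cos φ₁ sin δ cos θ = -0.753798, so φ₂ = -48.920°.
Then Δλ = atan2(0.062814, 0.641072) = 0.097671 rad, from sin θ sin δ cos φ₁ over cos δ − sin φ₁ sin φ₂.
λ₂ = 113.256° + 5.596° = 118.852°.
The forward bearing on arrival equals the back-azimuth from the destination plus 180°.
Back-azimuth from P₂ (-48.92°, 118.85°) to P₁ (-11.40°, 113.26°), with Δλ' = λ₁ − λ₂ = -5.60°: atan2( sin Δλ' cos φ₁ , cos φ₂ sin φ₁ − sin φ₂ cos φ₁ cos Δλ' ) = 351.03°.
Final bearing = (351.03° + 180°) mod 360° = 171.03°.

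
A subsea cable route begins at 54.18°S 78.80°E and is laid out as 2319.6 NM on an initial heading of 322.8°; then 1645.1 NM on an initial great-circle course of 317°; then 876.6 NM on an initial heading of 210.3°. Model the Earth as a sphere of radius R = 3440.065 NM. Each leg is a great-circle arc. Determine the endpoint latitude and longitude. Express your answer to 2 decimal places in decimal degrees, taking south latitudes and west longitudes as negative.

latitude -11.87°, longitude 29.35°

Apply the spherical direct solution leg by leg, carrying full precision between legs.
Leg 1: from (-54.18°, 78.80°), δ = 2319.6/3440.065 = 0.674290 rad, θ = 322.8° → φ = -20.02°, λ = 55.11°.
Leg 2: from (-20.02°, 55.11°), δ = 1645.1/3440.065 = 0.478218 rad, θ = 317° → φ = 0.70°, λ = 36.82°.
Leg 3: from (0.70°, 36.82°), δ = 876.6/3440.065 = 0.254821 rad, θ = 210.3° → φ = -11.87°, λ = 29.35°.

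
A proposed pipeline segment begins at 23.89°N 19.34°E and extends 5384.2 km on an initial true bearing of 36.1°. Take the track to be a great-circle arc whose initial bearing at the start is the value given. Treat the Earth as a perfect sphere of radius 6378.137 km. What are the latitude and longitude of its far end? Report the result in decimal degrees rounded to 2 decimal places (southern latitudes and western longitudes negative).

Angular distance δ = d/R = 5384.2 / 6378.137 = 0.844165 rad.
Converting: φ₁ = 0.416959 rad, θ = 0.630064 rad.
Destination latitude: φ₂ = arcsin( sin φ₁ cos δ + cos φ₁ sin δ cos θ ) = arcsin(0.821217) = 55.21°.
Δλ = atan2( sin θ sin δ cos φ₁ , cos δ − sin φ₁ sin φ₂ ) = atan2(0.402646, 0.331777) = 0.881596 rad = 50.51°.
λ₂ = λ₁ + Δλ = 69.85°.

latitude 55.21°, longitude 69.85°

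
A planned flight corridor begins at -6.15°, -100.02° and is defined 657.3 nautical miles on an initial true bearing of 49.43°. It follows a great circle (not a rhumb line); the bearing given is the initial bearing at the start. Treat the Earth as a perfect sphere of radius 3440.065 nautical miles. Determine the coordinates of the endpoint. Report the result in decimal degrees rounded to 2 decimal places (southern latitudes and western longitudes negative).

δ = 657.3/3440.065 = 0.191072 rad (10.9476°).
Converting: φ₁ = -0.107338 rad, θ = 0.862716 rad.
Destination latitude: φ₂ = arcsin( sin φ₁ cos δ + cos φ₁ sin δ cos θ ) = arcsin(0.017621) = 1.01°.
Then Δλ = atan2(0.143429, 0.983689) = 0.144787 rad, from sin θ sin δ cos φ₁ over cos δ − sin φ₁ sin φ₂.
λ₂ = λ₁ + Δλ = -91.72°.

latitude 1.01°, longitude -91.72°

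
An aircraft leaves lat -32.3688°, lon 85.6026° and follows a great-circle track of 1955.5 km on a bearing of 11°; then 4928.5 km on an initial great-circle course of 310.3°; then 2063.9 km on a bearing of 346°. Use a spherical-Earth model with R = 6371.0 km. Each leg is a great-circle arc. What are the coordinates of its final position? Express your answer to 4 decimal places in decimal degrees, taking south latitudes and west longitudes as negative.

Apply the spherical direct solution leg by leg, carrying full precision between legs.
Leg 1: from (-32.3688°, 85.6026°), δ = 1955.5/6371 = 0.306938 rad, θ = 11° → φ = -15.0606°, λ = 89.0253°.
Leg 2: from (-15.0606°, 89.0253°), δ = 4928.5/6371 = 0.773583 rad, θ = 310.3° → φ = 14.5070°, λ = 55.6289°.
Leg 3: from (14.5070°, 55.6289°), δ = 2063.9/6371 = 0.323952 rad, θ = 346° → φ = 32.4445°, λ = 50.3933°.

latitude 32.4445°, longitude 50.3933°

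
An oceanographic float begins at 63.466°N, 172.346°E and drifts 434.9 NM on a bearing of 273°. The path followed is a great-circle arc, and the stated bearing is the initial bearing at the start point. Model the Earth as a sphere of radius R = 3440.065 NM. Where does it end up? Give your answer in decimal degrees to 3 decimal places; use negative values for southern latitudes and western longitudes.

latitude 62.933°, longitude 156.282°

Angular distance δ = d/R = 434.9 / 3440.065 = 0.126422 rad.
Start latitude φ₁ = 1.107691 rad; initial bearing θ = 4.764749 rad.
Destination latitude: φ₂ = arcsin( sin φ₁ cos δ + cos φ₁ sin δ cos θ ) = arcsin(0.890477) = 62.933°.
Δλ = atan2( sin θ sin δ cos φ₁ , cos δ − sin φ₁ sin φ₂ ) = atan2(-0.056249, 0.195337) = -0.280373 rad = -16.064°.
λ₂ = 172.346° + -16.064° = 156.282°.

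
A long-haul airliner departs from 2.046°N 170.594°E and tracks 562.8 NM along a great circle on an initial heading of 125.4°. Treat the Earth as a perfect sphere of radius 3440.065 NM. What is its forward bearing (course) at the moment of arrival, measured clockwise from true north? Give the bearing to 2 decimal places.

final bearing 125.31°

Angular distance δ = d/R = 562.8 / 3440.065 = 0.163602 rad.
With φ₁ = 2.046° = 0.035709 rad and θ = 125.4° = 2.188643 rad:
sin φ₂ = sin φ₁ cos δ + cos φ₁ sin δ cos θ = (0.035702)(0.986647) + (0.999362)(0.162873)(-0.579281) = -0.059064
φ₂ = asin(-0.059064) = -0.059098 rad = -3.386°.
For the longitude increment, Δλ = atan2( sin θ sin δ cos φ₁, cos δ − sin φ₁ sin φ₂ ) = atan2(0.132677, 0.988756) = 7.643°.
λ₂ = 170.594° + 7.643° = 178.237°.
The forward bearing on arrival equals the back-azimuth from the destination plus 180°.
Back-azimuth from P₂ (-3.39°, 178.24°) to P₁ (2.05°, 170.59°), with Δλ' = λ₁ − λ₂ = -7.64°: atan2( sin Δλ' cos φ₁ , cos φ₂ sin φ₁ − sin φ₂ cos φ₁ cos Δλ' ) = 305.31°.
Final bearing = (305.31° + 180°) mod 360° = 125.31°.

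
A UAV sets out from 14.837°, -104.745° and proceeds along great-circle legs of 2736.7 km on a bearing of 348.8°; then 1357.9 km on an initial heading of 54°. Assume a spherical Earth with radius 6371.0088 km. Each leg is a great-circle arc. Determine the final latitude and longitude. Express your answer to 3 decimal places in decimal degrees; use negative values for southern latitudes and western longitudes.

Apply the spherical direct solution leg by leg, carrying full precision between legs.
Leg 1: from (14.837°, -104.745°), δ = 2736.7/6371.0088 = 0.429555 rad, θ = 348.8° → φ = 38.882°, λ = -110.710°.
Leg 2: from (38.882°, -110.710°), δ = 1357.9/6371.0088 = 0.213137 rad, θ = 54° → φ = 45.259°, λ = -96.639°.

latitude 45.259°, longitude -96.639°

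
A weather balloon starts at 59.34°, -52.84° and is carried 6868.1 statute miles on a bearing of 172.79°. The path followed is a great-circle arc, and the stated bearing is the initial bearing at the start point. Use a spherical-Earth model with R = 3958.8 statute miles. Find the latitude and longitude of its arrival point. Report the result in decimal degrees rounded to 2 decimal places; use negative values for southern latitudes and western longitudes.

latitude -39.76°, longitude -43.57°

Angular distance δ = d/R = 6868.1 / 3958.8 = 1.734894 rad.
Start latitude φ₁ = 1.035678 rad; initial bearing θ = 3.015754 rad.
sin φ₂ = sin φ₁ cos δ + cos φ₁ sin δ cos θ = (0.860208)(-0.163363) + (0.509943)(0.986566)(-0.992093) = -0.639640
φ₂ = asin(-0.639640) = -0.694030 rad = -39.76°.
For the longitude increment, Δλ = atan2( sin θ sin δ cos φ₁, cos δ − sin φ₁ sin φ₂ ) = atan2(0.063141, 0.386861) = 9.27°.
λ₂ = -52.84° + 9.27° = -43.57°.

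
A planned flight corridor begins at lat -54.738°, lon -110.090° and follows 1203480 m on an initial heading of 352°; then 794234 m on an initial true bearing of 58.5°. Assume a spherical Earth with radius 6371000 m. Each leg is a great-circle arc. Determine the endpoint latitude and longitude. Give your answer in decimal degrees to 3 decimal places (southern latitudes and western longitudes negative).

latitude -39.980°, longitude -104.219°

Apply the spherical direct solution leg by leg, carrying full precision between legs.
Leg 1: from (-54.738°, -110.090°), δ = 1203480/6371000 = 0.188900 rad, θ = 352° → φ = -43.999°, λ = -112.172°.
Leg 2: from (-43.999°, -112.172°), δ = 794234/6371000 = 0.124664 rad, θ = 58.5° → φ = -39.980°, λ = -104.219°.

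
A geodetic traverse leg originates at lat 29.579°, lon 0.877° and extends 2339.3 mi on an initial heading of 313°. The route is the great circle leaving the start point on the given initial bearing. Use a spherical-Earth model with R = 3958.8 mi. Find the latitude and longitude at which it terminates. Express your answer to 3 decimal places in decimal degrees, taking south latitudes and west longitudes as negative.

latitude 47.762°, longitude -36.433°

δ = 2339.3/3958.8 = 0.590911 rad (33.8567°).
With φ₁ = 29.579° = 0.516251 rad and θ = 313° = 5.462881 rad:
sin φ₂ = sin φ₁ cos δ + cos φ₁ sin δ cos θ = (0.493623)(0.830433) + (0.869676)(0.557118)(0.681998) = 0.740358
φ₂ = asin(0.740358) = 0.833602 rad = 47.762°.
Δλ = atan2( sin θ sin δ cos φ₁ , cos δ − sin φ₁ sin φ₂ ) = atan2(-0.354350, 0.464976) = -0.651189 rad = -37.310°.
Hence λ₂ = 0.877° + -37.310° = -36.433°.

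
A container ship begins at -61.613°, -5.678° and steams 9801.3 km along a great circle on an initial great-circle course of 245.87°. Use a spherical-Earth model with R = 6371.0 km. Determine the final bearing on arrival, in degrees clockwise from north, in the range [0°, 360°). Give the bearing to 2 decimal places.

final bearing 333.57°

Angular distance δ = d/R = 9801.3 / 6371 = 1.538424 rad.
Start latitude φ₁ = -1.075350 rad; initial bearing θ = 4.291241 rad.
Applying the spherical law of cosines for sides, sin φ₂ = sin φ₁ cos δ + cos φ₁ sin δ cos θ = -0.222730, so φ₂ = -12.869°.
Δλ = atan2( sin θ sin δ cos φ₁ , cos δ − sin φ₁ sin φ₂ ) = atan2(-0.433655, -0.163582) = -1.931509 rad = -110.667°.
Hence λ₂ = -5.678° + -110.667° = -116.345°.
The forward bearing on arrival equals the back-azimuth from the destination plus 180°.
Back-azimuth from P₂ (-12.87°, -116.35°) to P₁ (-61.61°, -5.68°), with Δλ' = λ₁ − λ₂ = 110.67°: atan2( sin Δλ' cos φ₁ , cos φ₂ sin φ₁ − sin φ₂ cos φ₁ cos Δλ' ) = 153.57°.
Final bearing = (153.57° + 180°) mod 360° = 333.57°.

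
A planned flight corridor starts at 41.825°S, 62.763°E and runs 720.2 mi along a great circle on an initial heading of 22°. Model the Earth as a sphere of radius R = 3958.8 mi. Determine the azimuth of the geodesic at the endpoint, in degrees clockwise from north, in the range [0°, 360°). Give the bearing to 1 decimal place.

Angular distance δ = d/R = 720.2 / 3958.8 = 0.181924 rad.
Start latitude φ₁ = -0.729984 rad; initial bearing θ = 0.383972 rad.
Applying the spherical law of cosines for sides, sin φ₂ = sin φ₁ cos δ + cos φ₁ sin δ cos θ = -0.530850, so φ₂ = -32.063°.
Δλ = atan2( sin θ sin δ cos φ₁ , cos δ − sin φ₁ sin φ₂ ) = atan2(0.050505, 0.629496) = 0.080059 rad = 4.587°.
λ₂ = 62.763° + 4.587° = 67.350°.
The forward bearing on arrival equals the back-azimuth from the destination plus 180°.
Back-azimuth from P₂ (-32.1°, 67.4°) to P₁ (-41.8°, 62.8°), with Δλ' = λ₁ − λ₂ = -4.6°: atan2( sin Δλ' cos φ₁ , cos φ₂ sin φ₁ − sin φ₂ cos φ₁ cos Δλ' ) = 199.2°.
Final bearing = (199.2° + 180°) mod 360° = 19.2°.

final bearing 19.2°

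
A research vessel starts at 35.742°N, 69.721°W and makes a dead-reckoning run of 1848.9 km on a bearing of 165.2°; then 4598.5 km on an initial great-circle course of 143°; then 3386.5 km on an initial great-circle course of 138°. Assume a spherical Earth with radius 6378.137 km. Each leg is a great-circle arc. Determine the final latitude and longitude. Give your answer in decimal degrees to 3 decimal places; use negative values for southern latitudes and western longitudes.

latitude -35.158°, longitude -16.605°

Apply the spherical direct solution leg by leg, carrying full precision between legs.
Leg 1: from (35.742°, -69.721°), δ = 1848.9/6378.137 = 0.289881 rad, θ = 165.2° → φ = 19.601°, λ = -65.276°.
Leg 2: from (19.601°, -65.276°), δ = 4598.5/6378.137 = 0.720979 rad, θ = 143° → φ = -14.162°, λ = -41.088°.
Leg 3: from (-14.162°, -41.088°), δ = 3386.5/6378.137 = 0.530954 rad, θ = 138° → φ = -35.158°, λ = -16.605°.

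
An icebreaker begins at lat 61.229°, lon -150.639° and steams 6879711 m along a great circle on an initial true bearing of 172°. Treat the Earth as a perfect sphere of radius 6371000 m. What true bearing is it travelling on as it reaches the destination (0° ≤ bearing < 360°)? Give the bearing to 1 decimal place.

final bearing 176.2°

Central angle δ = d/R = 1.079848 rad.
Converting: φ₁ = 1.068648 rad, θ = 3.001966 rad.
Applying the spherical law of cosines for sides, sin φ₂ = sin φ₁ cos δ + cos φ₁ sin δ cos θ = -0.007069, so φ₂ = -0.405°.
Then Δλ = atan2(0.059074, 0.477659) = 0.123048 rad, from sin θ sin δ cos φ₁ over cos δ − sin φ₁ sin φ₂.
Hence λ₂ = -150.639° + 7.050° = -143.589°.
The forward bearing on arrival equals the back-azimuth from the destination plus 180°.
Back-azimuth from P₂ (-0.4°, -143.6°) to P₁ (61.2°, -150.6°), with Δλ' = λ₁ − λ₂ = -7.1°: atan2( sin Δλ' cos φ₁ , cos φ₂ sin φ₁ − sin φ₂ cos φ₁ cos Δλ' ) = 356.2°.
Final bearing = (356.2° + 180°) mod 360° = 176.2°.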